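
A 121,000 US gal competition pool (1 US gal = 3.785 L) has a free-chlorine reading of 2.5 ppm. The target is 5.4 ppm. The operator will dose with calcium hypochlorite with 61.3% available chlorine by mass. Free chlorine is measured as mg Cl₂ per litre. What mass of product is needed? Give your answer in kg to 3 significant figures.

Volume: 121,000 US gal × 3.785 L/gal = 457,985 L.
Chlorine deficit: 5.4 − 2.5 = 2.9 ppm = 2.9 mg/L as Cl₂.
Cl₂ equivalent needed: 2.9 mg/L × 457,985 L = 1,328,000 mg = 1328 g.
Product at 61.3% available chlorine: 1328 / 0.613 = 2167 g.

2.17 kg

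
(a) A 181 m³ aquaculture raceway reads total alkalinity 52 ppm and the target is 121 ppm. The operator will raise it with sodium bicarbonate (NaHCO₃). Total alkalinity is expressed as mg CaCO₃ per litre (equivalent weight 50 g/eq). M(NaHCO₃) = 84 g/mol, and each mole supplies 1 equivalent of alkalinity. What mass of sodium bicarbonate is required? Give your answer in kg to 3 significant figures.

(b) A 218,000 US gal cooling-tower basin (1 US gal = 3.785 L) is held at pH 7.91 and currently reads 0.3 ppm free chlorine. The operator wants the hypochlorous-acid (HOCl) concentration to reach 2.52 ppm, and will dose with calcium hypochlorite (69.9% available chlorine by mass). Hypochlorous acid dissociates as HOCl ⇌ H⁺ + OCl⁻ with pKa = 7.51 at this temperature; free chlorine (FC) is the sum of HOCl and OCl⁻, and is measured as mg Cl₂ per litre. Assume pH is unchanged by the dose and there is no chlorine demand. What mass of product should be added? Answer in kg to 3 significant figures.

(a) 21.0 kg; (b) 10.1 kg

(a) Volume: 181 m³ = 181,000 L.
(a) Alkalinity to add: (121 − 52) = 69 mg/L as CaCO₃ × 181,000 L = 12,490 g as CaCO₃.
(a) Equivalents: 12,490 g ÷ 50 g/eq = 249.8 eq.
(a) NaHCO₃ supplies 1 eq per mole → 249.8 mol.
(a) Mass: 249.8 mol × 84 g/mol = 20,980 g.

(b) Volume: 218,000 US gal × 3.785 L/gal = 825,130 L.
(b) [OCl⁻]/[HOCl] = 10^(pH − pKa) = 10^(7.91 − 7.51) = 2.512; fraction as HOCl = 1/(1 + 2.512) = 0.2847.
(b) Free chlorine required for 2.52 ppm HOCl: 2.52 / 0.2847 = 8.85 ppm.
(b) FC to add: 8.85 − 0.3 = 8.55 mg/L as Cl₂.
(b) Cl₂ equivalent: 8.55 mg/L × 825,130 L = 7055 g.
(b) Product at 69.9% available Cl: 7055 / 0.699 = 10,090 g.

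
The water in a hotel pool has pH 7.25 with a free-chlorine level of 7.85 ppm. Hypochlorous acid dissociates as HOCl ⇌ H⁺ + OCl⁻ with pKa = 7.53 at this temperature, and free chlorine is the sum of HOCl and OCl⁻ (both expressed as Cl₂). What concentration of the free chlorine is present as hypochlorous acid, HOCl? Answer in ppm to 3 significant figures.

5.15 ppm

[OCl⁻]/[HOCl] = 10^(pH − pKa) = 10^(7.25 − 7.53) = 10^-0.28 = 0.5248.
Fraction as HOCl = 1 / (1 + 0.5248) = 0.6558.
HOCl = 0.6558 × 7.85 ppm = 5.148 ppm.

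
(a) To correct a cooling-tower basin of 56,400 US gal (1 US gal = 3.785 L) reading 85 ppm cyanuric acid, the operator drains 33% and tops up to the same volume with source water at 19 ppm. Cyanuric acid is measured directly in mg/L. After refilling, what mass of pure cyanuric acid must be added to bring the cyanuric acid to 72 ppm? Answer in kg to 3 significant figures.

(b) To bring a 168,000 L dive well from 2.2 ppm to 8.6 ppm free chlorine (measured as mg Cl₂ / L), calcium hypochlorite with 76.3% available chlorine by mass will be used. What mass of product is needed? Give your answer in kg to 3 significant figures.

(a) Volume: 56,400 US gal × 3.785 L/gal = 213,474 L.
(a) After draining 33% and refilling: 85 × 0.67 + 19 × 0.33 = 63.22 ppm.
(a) Deficit to target: 72 − 63.22 = 8.78 mg/L.
(a) Mass: 8.78 mg/L × 213,474 L = 1874 g cyanuric acid.

(b) Chlorine deficit: 8.6 − 2.2 = 6.4 ppm = 6.4 mg/L as Cl₂.
(b) Cl₂ equivalent needed: 6.4 mg/L × 168,000 L = 1,075,000 mg = 1075 g.
(b) Product at 76.3% available chlorine: 1075 / 0.763 = 1409 g.

(a) 1.87 kg; (b) 1.41 kg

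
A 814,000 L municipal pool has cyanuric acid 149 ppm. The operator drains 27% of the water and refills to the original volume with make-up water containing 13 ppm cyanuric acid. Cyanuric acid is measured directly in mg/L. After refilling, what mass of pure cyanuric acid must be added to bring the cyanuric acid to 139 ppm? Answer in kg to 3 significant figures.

After draining 27% and refilling: 149 × 0.73 + 13 × 0.27 = 112.28 ppm.
Deficit to target: 139 − 112.28 = 26.72 mg/L.
Mass: 26.72 mg/L × 814,000 L = 21,750 g cyanuric acid.

21.8 kg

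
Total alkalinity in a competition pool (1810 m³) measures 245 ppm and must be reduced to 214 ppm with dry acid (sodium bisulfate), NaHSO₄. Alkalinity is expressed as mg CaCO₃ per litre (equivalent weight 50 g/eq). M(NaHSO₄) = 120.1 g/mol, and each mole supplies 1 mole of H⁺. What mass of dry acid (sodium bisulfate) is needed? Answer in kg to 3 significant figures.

Volume: 1810 m³ = 1,810,000 L.
Alkalinity to neutralize: (245 − 214) = 31 mg/L as CaCO₃ × 1,810,000 L = 56,110 g as CaCO₃.
Equivalents of H⁺ required: 56,110 ÷ 50 g/eq = 1122 eq = 1122 mol NaHSO₄.
Mass of NaHSO₄: 1122 × 120.1 = 134,800 g.

135 kg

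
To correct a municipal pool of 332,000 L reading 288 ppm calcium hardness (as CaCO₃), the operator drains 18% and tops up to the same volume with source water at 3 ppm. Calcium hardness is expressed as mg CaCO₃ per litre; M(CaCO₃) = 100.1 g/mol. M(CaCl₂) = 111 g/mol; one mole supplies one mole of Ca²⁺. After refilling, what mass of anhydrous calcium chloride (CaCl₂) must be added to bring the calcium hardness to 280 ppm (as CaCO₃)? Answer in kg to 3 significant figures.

After draining 18% and refilling: 288 × 0.82 + 3 × 0.18 = 236.7 ppm.
Deficit to target: 280 − 236.7 = 43.3 mg/L.
As CaCO₃: 43.3 mg/L × 332,000 L = 14,380 g; ÷ 100.1 = 143.6 mol Ca²⁺.
Mass: 143.6 × 111 = 15,940 g.

15.9 kg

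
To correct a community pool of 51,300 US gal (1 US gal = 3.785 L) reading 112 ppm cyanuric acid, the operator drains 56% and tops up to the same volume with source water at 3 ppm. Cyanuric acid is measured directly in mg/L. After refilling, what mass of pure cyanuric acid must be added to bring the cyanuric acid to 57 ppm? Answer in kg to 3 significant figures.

Volume: 51,300 US gal × 3.785 L/gal = 194,170 L.
After draining 56% and refilling: 112 × 0.44 + 3 × 0.56 = 50.96 ppm.
Deficit to target: 57 − 50.96 = 6.04 mg/L.
Mass: 6.04 mg/L × 194,170 L = 1173 g cyanuric acid.

1.17 kg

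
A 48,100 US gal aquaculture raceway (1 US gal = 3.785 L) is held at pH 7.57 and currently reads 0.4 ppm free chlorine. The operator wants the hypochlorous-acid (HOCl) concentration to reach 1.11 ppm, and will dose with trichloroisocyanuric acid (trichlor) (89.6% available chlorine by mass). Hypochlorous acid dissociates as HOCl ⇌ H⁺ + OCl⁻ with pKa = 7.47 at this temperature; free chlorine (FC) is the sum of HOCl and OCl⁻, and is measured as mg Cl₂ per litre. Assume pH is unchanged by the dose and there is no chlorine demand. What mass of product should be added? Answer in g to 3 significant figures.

Volume: 48,100 US gal × 3.785 L/gal = 182,058 L.
[OCl⁻]/[HOCl] = 10^(pH − pKa) = 10^(7.57 − 7.47) = 1.259; fraction as HOCl = 1/(1 + 1.259) = 0.4427.
Free chlorine required for 1.11 ppm HOCl: 1.11 / 0.4427 = 2.507 ppm.
FC to add: 2.507 − 0.4 = 2.107 mg/L as Cl₂.
Cl₂ equivalent: 2.107 mg/L × 182,058 L = 383.7 g.
Product at 89.6% available Cl: 383.7 / 0.896 = 428.2 g.

428 g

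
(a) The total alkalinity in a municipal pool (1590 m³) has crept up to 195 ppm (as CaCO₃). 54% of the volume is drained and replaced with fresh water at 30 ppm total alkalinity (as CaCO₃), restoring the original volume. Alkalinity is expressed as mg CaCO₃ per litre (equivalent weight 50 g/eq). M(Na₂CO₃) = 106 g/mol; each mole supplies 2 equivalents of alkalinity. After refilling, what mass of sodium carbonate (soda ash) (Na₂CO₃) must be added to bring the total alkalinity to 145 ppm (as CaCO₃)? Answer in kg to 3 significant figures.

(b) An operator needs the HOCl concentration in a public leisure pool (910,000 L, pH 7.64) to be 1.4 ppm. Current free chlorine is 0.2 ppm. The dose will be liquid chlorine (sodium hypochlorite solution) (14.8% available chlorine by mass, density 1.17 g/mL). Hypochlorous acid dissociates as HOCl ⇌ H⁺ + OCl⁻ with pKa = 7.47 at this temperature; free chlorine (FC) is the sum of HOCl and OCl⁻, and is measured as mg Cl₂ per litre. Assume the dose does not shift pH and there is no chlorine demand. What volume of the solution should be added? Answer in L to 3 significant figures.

(a) 65.9 kg; (b) 17.2 L

(a) Volume: 1590 m³ = 1,590,000 L.
(a) After draining 54% and refilling: 195 × 0.46 + 30 × 0.54 = 105.9 ppm.
(a) Deficit to target: 145 − 105.9 = 39.1 mg/L.
(a) As CaCO₃: 39.1 mg/L × 1,590,000 L = 62,170 g; ÷ 50 g/eq ÷ 2 = 621.7 mol Na₂CO₃.
(a) Mass: 621.7 × 106 = 65,900 g.

(b) [OCl⁻]/[HOCl] = 10^(pH − pKa) = 10^(7.64 − 7.47) = 1.479; fraction as HOCl = 1/(1 + 1.479) = 0.4034.
(b) Free chlorine required for 1.4 ppm HOCl: 1.4 / 0.4034 = 3.471 ppm.
(b) FC to add: 3.471 − 0.2 = 3.271 mg/L as Cl₂.
(b) Cl₂ equivalent: 3.271 mg/L × 910,000 L = 2976 g.
(b) Product at 14.8% available Cl: 2976 / 0.148 = 20,110 g.
(b) Volume: 20,110 g ÷ 1.17 g/mL = 17,190 mL.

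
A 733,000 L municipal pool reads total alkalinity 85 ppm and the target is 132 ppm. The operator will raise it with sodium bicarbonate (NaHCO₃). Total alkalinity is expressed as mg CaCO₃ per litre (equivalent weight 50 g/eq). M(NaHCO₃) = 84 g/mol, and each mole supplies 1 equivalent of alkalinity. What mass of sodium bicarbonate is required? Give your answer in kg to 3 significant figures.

57.9 kg

Alkalinity to add: (132 − 85) = 47 mg/L as CaCO₃ × 733,000 L = 34,450 g as CaCO₃.
Equivalents: 34,450 g ÷ 50 g/eq = 689 eq.
NaHCO₃ supplies 1 eq per mole → 689 mol.
Mass: 689 mol × 84 g/mol = 57,880 g.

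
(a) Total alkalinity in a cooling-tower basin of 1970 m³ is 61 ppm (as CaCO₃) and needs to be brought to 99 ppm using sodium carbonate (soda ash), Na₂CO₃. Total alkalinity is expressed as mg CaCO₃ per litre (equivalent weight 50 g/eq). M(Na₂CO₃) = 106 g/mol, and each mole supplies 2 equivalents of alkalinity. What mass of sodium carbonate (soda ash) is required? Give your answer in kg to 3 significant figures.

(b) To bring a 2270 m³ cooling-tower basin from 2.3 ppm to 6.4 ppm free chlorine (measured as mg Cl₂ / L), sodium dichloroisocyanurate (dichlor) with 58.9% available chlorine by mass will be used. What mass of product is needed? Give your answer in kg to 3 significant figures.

(a) 79.4 kg; (b) 15.8 kg

(a) Volume: 1970 m³ = 1,970,000 L.
(a) Alkalinity to add: (99 − 61) = 38 mg/L as CaCO₃ × 1,970,000 L = 74,860 g as CaCO₃.
(a) Equivalents: 74,860 g ÷ 50 g/eq = 1497 eq.
(a) Each mole of Na₂CO₃ supplies 2 eq, so 1497 / 2 = 748.6 mol.
(a) Mass: 748.6 mol × 106 g/mol = 79,350 g.

(b) Volume: 2270 m³ = 2,270,000 L.
(b) Chlorine deficit: 6.4 − 2.3 = 4.1 ppm = 4.1 mg/L as Cl₂.
(b) Cl₂ equivalent needed: 4.1 mg/L × 2,270,000 L = 9,307,000 mg = 9307 g.
(b) Product at 58.9% available chlorine: 9307 / 0.589 = 15,800 g.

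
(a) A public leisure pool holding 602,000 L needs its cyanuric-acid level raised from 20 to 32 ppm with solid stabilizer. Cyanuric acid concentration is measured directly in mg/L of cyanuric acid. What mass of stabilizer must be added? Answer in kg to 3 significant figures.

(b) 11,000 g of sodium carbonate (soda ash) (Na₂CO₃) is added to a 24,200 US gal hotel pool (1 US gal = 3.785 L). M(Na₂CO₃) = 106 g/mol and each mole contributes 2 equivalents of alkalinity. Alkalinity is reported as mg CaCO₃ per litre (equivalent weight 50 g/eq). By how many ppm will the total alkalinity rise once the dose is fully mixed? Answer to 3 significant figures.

(a) CYA to add: (32 − 20) = 12 mg/L × 602,000 L = 7224 g cyanuric acid.

(b) Volume: 24,200 US gal × 3.785 L/gal = 91,597 L.
(b) Moles of Na₂CO₃: 11,000 g ÷ 106 g/mol = 103.8 mol → 207.5 eq of alkalinity.
(b) As CaCO₃: 207.5 eq × 50 g/eq = 10,380 g.
(b) Rise: 10,380 g / 91,597 L × 1000 = 113.3 mg/L.

(a) 7.22 kg; (b) 113 ppm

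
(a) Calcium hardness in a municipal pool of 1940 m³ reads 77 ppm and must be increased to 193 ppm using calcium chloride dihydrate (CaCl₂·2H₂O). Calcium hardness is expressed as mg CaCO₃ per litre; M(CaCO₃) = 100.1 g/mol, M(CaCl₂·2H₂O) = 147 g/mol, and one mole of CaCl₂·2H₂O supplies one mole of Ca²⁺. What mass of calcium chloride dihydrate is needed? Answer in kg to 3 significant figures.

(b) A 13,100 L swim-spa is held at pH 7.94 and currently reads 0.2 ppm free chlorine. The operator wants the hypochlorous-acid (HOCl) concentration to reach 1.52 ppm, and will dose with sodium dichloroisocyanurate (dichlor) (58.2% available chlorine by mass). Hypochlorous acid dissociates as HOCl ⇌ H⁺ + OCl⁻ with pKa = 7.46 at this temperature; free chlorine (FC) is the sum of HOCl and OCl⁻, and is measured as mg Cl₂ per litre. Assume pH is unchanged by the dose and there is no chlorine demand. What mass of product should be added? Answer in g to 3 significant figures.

(a) Volume: 1940 m³ = 1,940,000 L.
(a) Hardness to add: (193 − 77) = 116 mg/L as CaCO₃ × 1,940,000 L = 225,000 g as CaCO₃.
(a) Moles of Ca²⁺ (1 mol Ca²⁺ ≡ 1 mol CaCO₃): 225,000 / 100.1 g/mol = 2248 mol.
(a) Mass of CaCl₂·2H₂O: 2248 × 147 = 330,500 g.

(b) [OCl⁻]/[HOCl] = 10^(pH − pKa) = 10^(7.94 − 7.46) = 3.02; fraction as HOCl = 1/(1 + 3.02) = 0.2488.
(b) Free chlorine required for 1.52 ppm HOCl: 1.52 / 0.2488 = 6.11 ppm.
(b) FC to add: 6.11 − 0.2 = 5.91 mg/L as Cl₂.
(b) Cl₂ equivalent: 5.91 mg/L × 13,100 L = 77.43 g.
(b) Product at 58.2% available Cl: 77.43 / 0.582 = 133 g.

(a) 330 kg; (b) 133 g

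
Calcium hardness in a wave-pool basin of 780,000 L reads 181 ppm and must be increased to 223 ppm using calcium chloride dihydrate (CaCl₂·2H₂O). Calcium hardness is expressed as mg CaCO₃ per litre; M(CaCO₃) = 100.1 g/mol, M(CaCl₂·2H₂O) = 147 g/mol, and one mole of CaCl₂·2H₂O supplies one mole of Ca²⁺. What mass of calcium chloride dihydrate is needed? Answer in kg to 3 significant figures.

48.1 kg

Hardness to add: (223 − 181) = 42 mg/L as CaCO₃ × 780,000 L = 32,760 g as CaCO₃.
Moles of Ca²⁺ (1 mol Ca²⁺ ≡ 1 mol CaCO₃): 32,760 / 100.1 g/mol = 327.3 mol.
Mass of CaCl₂·2H₂O: 327.3 × 147 = 48,110 g.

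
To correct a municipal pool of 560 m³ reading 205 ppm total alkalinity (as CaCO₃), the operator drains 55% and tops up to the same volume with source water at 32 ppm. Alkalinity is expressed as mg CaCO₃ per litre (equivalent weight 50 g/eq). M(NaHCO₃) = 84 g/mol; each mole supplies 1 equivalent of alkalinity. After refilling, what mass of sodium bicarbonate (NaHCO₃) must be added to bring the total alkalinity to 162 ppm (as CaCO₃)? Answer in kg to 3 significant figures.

Volume: 560 m³ = 560,000 L.
After draining 55% and refilling: 205 × 0.45 + 32 × 0.55 = 109.85 ppm.
Deficit to target: 162 − 109.85 = 52.15 mg/L.
As CaCO₃: 52.15 mg/L × 560,000 L = 29,200 g; ÷ 50 g/eq ÷ 1 = 584.1 mol NaHCO₃.
Mass: 584.1 × 84 = 49,060 g.

49.1 kg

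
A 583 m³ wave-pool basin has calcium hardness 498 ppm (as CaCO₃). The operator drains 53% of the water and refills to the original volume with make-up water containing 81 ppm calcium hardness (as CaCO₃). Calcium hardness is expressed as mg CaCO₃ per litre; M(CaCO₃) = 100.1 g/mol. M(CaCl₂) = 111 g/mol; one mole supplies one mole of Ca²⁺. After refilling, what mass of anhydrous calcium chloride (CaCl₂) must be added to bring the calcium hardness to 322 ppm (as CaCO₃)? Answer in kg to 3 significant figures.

Volume: 583 m³ = 583,000 L.
After draining 53% and refilling: 498 × 0.47 + 81 × 0.53 = 276.99 ppm.
Deficit to target: 322 − 276.99 = 45.01 mg/L.
As CaCO₃: 45.01 mg/L × 583,000 L = 26,240 g; ÷ 100.1 = 262.1 mol Ca²⁺.
Mass: 262.1 × 111 = 29,100 g.

29.1 kg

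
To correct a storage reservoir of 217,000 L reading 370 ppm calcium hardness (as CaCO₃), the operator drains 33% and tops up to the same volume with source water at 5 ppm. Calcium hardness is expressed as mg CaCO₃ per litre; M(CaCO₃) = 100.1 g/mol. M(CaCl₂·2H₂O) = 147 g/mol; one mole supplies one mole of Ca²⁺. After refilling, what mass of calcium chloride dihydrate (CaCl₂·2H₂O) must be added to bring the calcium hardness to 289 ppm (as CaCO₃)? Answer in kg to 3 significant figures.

12.6 kg

After draining 33% and refilling: 370 × 0.67 + 5 × 0.33 = 249.55 ppm.
Deficit to target: 289 − 249.55 = 39.45 mg/L.
As CaCO₃: 39.45 mg/L × 217,000 L = 8561 g; ÷ 100.1 = 85.52 mol Ca²⁺.
Mass: 85.52 × 147 = 12,570 g.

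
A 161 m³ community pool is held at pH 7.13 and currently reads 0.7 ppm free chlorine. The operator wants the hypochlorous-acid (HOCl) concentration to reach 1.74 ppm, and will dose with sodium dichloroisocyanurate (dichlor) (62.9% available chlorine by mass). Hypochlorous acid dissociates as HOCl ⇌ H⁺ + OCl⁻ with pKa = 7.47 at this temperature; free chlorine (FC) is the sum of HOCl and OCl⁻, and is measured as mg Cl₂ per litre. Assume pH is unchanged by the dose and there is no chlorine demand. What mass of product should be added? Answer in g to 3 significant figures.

470 g

Volume: 161 m³ = 161,000 L.
[OCl⁻]/[HOCl] = 10^(pH − pKa) = 10^(7.13 − 7.47) = 0.4571; fraction as HOCl = 1/(1 + 0.4571) = 0.6863.
Free chlorine required for 1.74 ppm HOCl: 1.74 / 0.6863 = 2.535 ppm.
FC to add: 2.535 − 0.7 = 1.835 mg/L as Cl₂.
Cl₂ equivalent: 1.835 mg/L × 161,000 L = 295.5 g.
Product at 62.9% available Cl: 295.5 / 0.629 = 469.8 g.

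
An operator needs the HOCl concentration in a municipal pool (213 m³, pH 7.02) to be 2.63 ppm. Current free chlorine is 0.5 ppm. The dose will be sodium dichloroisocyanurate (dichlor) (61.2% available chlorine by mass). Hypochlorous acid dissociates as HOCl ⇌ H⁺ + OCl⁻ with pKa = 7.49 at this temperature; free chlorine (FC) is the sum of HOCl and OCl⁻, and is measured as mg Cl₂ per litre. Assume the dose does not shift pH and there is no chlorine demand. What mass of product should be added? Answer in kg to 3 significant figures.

1.05 kg

Volume: 213 m³ = 213,000 L.
[OCl⁻]/[HOCl] = 10^(pH − pKa) = 10^(7.02 − 7.49) = 0.3388; fraction as HOCl = 1/(1 + 0.3388) = 0.7469.
Free chlorine required for 2.63 ppm HOCl: 2.63 / 0.7469 = 3.521 ppm.
FC to add: 3.521 − 0.5 = 3.021 mg/L as Cl₂.
Cl₂ equivalent: 3.021 mg/L × 213,000 L = 643.5 g.
Product at 61.2% available Cl: 643.5 / 0.612 = 1051 g.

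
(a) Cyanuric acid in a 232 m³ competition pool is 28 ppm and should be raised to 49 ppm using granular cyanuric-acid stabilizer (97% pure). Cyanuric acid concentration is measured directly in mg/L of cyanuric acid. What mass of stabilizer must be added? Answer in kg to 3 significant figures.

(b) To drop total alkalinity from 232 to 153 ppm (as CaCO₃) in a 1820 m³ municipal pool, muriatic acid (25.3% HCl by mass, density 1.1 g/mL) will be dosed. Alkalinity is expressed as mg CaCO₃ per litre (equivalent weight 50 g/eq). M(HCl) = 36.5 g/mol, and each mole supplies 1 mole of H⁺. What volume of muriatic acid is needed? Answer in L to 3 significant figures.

(a) Volume: 232 m³ = 232,000 L.
(a) CYA to add: (49 − 28) = 21 mg/L × 232,000 L = 4872 g cyanuric acid.
(a) At 97% purity: 4872 / 0.97 = 5023 g product.

(b) Volume: 1820 m³ = 1,820,000 L.
(b) Alkalinity to neutralize: (232 − 153) = 79 mg/L as CaCO₃ × 1,820,000 L = 143,800 g as CaCO₃.
(b) Equivalents of H⁺ required: 143,800 ÷ 50 g/eq = 2876 eq = 2876 mol HCl.
(b) Mass of HCl: 2876 × 36.5 = 105,000 g.
(b) Mass of 25.3% solution: 105,000 / 0.253 = 414,900 g.
(b) Volume: 414,900 g ÷ 1.1 g/mL = 377,100 mL.

(a) 5.02 kg; (b) 377 L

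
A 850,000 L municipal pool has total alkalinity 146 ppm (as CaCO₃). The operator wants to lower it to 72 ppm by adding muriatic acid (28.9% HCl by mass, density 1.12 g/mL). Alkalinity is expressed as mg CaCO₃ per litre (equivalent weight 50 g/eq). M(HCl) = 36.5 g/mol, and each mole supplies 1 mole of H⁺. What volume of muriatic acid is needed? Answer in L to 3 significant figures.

Alkalinity to neutralize: (146 − 72) = 74 mg/L as CaCO₃ × 850,000 L = 62,900 g as CaCO₃.
Equivalents of H⁺ required: 62,900 ÷ 50 g/eq = 1258 eq = 1258 mol HCl.
Mass of HCl: 1258 × 36.5 = 45,920 g.
Mass of 28.9% solution: 45,920 / 0.289 = 158,900 g.
Volume: 158,900 g ÷ 1.12 g/mL = 141,900 mL.

142 L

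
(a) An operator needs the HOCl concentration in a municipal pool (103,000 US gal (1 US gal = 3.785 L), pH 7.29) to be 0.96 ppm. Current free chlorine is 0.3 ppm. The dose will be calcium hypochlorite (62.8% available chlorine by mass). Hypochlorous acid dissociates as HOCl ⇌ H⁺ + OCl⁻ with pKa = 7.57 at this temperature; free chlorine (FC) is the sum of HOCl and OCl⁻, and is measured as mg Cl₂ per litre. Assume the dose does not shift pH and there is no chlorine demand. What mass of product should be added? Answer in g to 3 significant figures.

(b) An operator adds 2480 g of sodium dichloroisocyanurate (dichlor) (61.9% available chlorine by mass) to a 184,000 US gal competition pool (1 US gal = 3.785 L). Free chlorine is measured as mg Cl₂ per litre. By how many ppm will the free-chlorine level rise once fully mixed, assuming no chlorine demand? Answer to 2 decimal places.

(a) 722 g; (b) 2.20 ppm

(a) Volume: 103,000 US gal × 3.785 L/gal = 389,855 L.
(a) [OCl⁻]/[HOCl] = 10^(pH − pKa) = 10^(7.29 − 7.57) = 0.5248; fraction as HOCl = 1/(1 + 0.5248) = 0.6558.
(a) Free chlorine required for 0.96 ppm HOCl: 0.96 / 0.6558 = 1.464 ppm.
(a) FC to add: 1.464 − 0.3 = 1.164 mg/L as Cl₂.
(a) Cl₂ equivalent: 1.164 mg/L × 389,855 L = 453.7 g.
(a) Product at 62.8% available Cl: 453.7 / 0.628 = 722.5 g.

(b) Volume: 184,000 US gal × 3.785 L/gal = 696,440 L.
(b) Available chlorine delivered: 2480 g × 0.619 = 1535 g as Cl₂.
(b) Concentration rise: 1535 g / 696,440 L = 2.204 mg/L = 2.20 ppm.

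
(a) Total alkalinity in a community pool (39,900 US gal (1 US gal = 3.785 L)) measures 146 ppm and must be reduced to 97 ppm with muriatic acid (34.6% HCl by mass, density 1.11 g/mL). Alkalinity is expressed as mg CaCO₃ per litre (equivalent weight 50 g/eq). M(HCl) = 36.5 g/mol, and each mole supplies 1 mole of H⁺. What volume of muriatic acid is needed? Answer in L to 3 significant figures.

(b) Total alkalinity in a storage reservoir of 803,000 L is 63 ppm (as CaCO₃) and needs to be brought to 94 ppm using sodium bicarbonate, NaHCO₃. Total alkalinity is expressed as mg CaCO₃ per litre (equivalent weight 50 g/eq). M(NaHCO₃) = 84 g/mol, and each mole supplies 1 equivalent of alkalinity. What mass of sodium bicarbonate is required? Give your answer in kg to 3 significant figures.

(a) Volume: 39,900 US gal × 3.785 L/gal = 151,022 L.
(a) Alkalinity to neutralize: (146 − 97) = 49 mg/L as CaCO₃ × 151,022 L = 7400 g as CaCO₃.
(a) Equivalents of H⁺ required: 7400 ÷ 50 g/eq = 148 eq = 148 mol HCl.
(a) Mass of HCl: 148 × 36.5 = 5402 g.
(a) Mass of 34.6% solution: 5402 / 0.346 = 15,610 g.
(a) Volume: 15,610 g ÷ 1.11 g/mL = 14,070 mL.

(b) Alkalinity to add: (94 − 63) = 31 mg/L as CaCO₃ × 803,000 L = 24,890 g as CaCO₃.
(b) Equivalents: 24,890 g ÷ 50 g/eq = 497.9 eq.
(b) NaHCO₃ supplies 1 eq per mole → 497.9 mol.
(b) Mass: 497.9 mol × 84 g/mol = 41,820 g.

(a) 14.1 L; (b) 41.8 kg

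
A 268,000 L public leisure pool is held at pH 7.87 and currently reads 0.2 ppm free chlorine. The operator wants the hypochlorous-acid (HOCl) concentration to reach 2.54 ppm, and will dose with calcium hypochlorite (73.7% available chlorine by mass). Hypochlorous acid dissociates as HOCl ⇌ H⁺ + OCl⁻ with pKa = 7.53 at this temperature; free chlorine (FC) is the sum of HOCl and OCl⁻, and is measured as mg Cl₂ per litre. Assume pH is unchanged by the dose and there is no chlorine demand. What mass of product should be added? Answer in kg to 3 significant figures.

2.87 kg

[OCl⁻]/[HOCl] = 10^(pH − pKa) = 10^(7.87 − 7.53) = 2.188; fraction as HOCl = 1/(1 + 2.188) = 0.3137.
Free chlorine required for 2.54 ppm HOCl: 2.54 / 0.3137 = 8.097 ppm.
FC to add: 8.097 − 0.2 = 7.897 mg/L as Cl₂.
Cl₂ equivalent: 7.897 mg/L × 268,000 L = 2116 g.
Product at 73.7% available Cl: 2116 / 0.737 = 2872 g.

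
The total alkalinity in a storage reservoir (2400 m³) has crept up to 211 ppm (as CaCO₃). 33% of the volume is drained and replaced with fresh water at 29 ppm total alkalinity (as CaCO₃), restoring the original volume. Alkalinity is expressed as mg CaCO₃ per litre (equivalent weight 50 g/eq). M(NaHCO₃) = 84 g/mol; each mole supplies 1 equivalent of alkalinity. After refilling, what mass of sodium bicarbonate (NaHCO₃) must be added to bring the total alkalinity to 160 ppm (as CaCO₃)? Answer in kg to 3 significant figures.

36.5 kg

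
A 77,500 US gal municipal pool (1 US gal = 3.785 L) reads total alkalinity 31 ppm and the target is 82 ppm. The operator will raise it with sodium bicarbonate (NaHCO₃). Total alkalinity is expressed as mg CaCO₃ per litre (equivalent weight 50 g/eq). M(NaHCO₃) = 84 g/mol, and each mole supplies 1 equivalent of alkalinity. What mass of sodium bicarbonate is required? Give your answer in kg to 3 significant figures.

Volume: 77,500 US gal × 3.785 L/gal = 293,338 L.
Alkalinity to add: (82 − 31) = 51 mg/L as CaCO₃ × 293,338 L = 14,960 g as CaCO₃.
Equivalents: 14,960 g ÷ 50 g/eq = 299.2 eq.
NaHCO₃ supplies 1 eq per mole → 299.2 mol.
Mass: 299.2 mol × 84 g/mol = 25,130 g.

25.1 kg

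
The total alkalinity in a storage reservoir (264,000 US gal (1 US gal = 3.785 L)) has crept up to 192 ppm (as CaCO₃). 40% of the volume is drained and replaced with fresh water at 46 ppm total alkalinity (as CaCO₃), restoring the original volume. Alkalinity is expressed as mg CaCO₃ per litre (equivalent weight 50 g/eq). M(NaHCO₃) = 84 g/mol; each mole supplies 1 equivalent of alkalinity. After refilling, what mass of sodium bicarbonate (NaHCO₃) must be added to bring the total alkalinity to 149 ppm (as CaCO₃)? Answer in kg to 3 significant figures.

Volume: 264,000 US gal × 3.785 L/gal = 999,240 L.
After draining 40% and refilling: 192 × 0.60 + 46 × 0.40 = 133.6 ppm.
Deficit to target: 149 − 133.6 = 15.4 mg/L.
As CaCO₃: 15.4 mg/L × 999,240 L = 15,390 g; ÷ 50 g/eq ÷ 1 = 307.8 mol NaHCO₃.
Mass: 307.8 × 84 = 25,850 g.

25.9 kg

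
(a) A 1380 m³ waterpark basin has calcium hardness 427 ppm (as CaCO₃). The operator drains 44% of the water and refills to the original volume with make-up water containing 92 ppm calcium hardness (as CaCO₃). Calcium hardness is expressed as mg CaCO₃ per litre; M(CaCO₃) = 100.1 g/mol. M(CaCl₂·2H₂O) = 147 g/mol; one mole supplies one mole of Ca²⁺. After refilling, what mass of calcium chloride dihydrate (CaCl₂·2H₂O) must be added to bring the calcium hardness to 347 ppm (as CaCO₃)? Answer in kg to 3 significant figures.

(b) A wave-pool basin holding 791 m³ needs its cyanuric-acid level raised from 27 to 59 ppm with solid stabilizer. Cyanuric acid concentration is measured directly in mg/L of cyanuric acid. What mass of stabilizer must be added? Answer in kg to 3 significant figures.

(a) 137 kg; (b) 25.3 kg

(a) Volume: 1380 m³ = 1,380,000 L.
(a) After draining 44% and refilling: 427 × 0.56 + 92 × 0.44 = 279.6 ppm.
(a) Deficit to target: 347 − 279.6 = 67.4 mg/L.
(a) As CaCO₃: 67.4 mg/L × 1,380,000 L = 93,010 g; ÷ 100.1 = 929.2 mol Ca²⁺.
(a) Mass: 929.2 × 147 = 136,600 g.

(b) Volume: 791 m³ = 791,000 L.
(b) CYA to add: (59 − 27) = 32 mg/L × 791,000 L = 25,310 g cyanuric acid.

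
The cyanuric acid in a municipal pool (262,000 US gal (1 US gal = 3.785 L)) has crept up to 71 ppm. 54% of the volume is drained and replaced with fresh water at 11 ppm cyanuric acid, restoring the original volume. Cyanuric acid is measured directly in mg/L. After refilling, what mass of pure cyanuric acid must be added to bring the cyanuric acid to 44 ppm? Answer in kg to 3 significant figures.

5.36 kg

Volume: 262,000 US gal × 3.785 L/gal = 991,670 L.
After draining 54% and refilling: 71 × 0.46 + 11 × 0.54 = 38.6 ppm.
Deficit to target: 44 − 38.6 = 5.4 mg/L.
Mass: 5.4 mg/L × 991,670 L = 5355 g cyanuric acid.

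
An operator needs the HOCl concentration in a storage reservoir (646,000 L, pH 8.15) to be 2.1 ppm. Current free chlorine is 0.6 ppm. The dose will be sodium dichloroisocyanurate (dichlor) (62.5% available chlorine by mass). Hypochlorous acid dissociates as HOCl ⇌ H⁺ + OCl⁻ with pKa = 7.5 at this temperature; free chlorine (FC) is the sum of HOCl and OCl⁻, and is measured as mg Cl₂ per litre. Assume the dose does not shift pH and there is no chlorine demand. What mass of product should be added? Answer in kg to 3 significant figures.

[OCl⁻]/[HOCl] = 10^(pH − pKa) = 10^(8.15 − 7.5) = 4.467; fraction as HOCl = 1/(1 + 4.467) = 0.1829.
Free chlorine required for 2.1 ppm HOCl: 2.1 / 0.1829 = 11.48 ppm.
FC to add: 11.48 − 0.6 = 10.88 mg/L as Cl₂.
Cl₂ equivalent: 10.88 mg/L × 646,000 L = 7029 g.
Product at 62.5% available Cl: 7029 / 0.625 = 11,250 g.

11.2 kg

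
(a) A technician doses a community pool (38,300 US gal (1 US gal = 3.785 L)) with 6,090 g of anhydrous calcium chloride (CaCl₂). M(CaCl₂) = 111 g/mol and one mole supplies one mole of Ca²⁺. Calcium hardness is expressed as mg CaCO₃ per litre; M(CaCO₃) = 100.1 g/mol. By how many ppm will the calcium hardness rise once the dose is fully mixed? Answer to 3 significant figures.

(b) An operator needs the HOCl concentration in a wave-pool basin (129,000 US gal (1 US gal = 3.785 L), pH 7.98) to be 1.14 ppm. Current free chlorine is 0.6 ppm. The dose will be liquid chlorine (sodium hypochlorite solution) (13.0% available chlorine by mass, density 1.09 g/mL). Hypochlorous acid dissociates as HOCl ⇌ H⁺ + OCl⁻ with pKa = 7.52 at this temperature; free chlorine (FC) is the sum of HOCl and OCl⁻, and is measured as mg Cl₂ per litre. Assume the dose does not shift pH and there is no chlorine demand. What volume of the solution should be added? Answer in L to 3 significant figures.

(a) 37.9 ppm; (b) 13.2 L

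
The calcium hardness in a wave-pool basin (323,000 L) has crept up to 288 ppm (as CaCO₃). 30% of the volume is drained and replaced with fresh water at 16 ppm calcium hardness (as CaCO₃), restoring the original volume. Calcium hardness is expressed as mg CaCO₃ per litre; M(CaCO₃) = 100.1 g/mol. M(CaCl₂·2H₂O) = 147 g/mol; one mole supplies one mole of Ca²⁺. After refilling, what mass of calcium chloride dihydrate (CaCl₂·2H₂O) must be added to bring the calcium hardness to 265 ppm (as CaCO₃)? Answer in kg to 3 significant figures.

27.8 kg

After draining 30% and refilling: 288 × 0.70 + 16 × 0.30 = 206.4 ppm.
Deficit to target: 265 − 206.4 = 58.6 mg/L.
As CaCO₃: 58.6 mg/L × 323,000 L = 18,930 g; ÷ 100.1 = 189.1 mol Ca²⁺.
Mass: 189.1 × 147 = 27,800 g.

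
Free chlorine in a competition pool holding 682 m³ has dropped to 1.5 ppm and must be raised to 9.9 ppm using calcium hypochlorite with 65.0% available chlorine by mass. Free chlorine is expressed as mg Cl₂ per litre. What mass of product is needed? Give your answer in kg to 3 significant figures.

Volume: 682 m³ = 682,000 L.
Chlorine deficit: 9.9 − 1.5 = 8.4 ppm = 8.4 mg/L as Cl₂.
Cl₂ equivalent needed: 8.4 mg/L × 682,000 L = 5,729,000 mg = 5729 g.
Product at 65.0% available chlorine: 5729 / 0.65 = 8814 g.

8.81 kg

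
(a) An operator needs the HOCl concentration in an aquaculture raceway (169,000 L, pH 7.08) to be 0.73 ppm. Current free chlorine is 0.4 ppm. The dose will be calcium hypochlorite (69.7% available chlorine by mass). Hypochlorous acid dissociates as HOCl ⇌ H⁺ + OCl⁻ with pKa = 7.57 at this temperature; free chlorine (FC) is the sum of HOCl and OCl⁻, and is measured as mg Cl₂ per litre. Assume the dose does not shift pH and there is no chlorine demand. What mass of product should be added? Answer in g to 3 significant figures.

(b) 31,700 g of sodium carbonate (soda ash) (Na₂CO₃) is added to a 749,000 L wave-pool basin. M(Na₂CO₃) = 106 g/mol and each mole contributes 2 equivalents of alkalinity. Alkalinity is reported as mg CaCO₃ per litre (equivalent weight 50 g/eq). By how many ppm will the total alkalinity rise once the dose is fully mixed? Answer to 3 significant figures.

(a) 137 g; (b) 39.9 ppm

(a) [OCl⁻]/[HOCl] = 10^(pH − pKa) = 10^(7.08 − 7.57) = 0.3236; fraction as HOCl = 1/(1 + 0.3236) = 0.7555.
(a) Free chlorine required for 0.73 ppm HOCl: 0.73 / 0.7555 = 0.9662 ppm.
(a) FC to add: 0.9662 − 0.4 = 0.5662 mg/L as Cl₂.
(a) Cl₂ equivalent: 0.5662 mg/L × 169,000 L = 95.69 g.
(a) Product at 69.7% available Cl: 95.69 / 0.697 = 137.3 g.

(b) Moles of Na₂CO₃: 31,700 g ÷ 106 g/mol = 299.1 mol → 598.1 eq of alkalinity.
(b) As CaCO₃: 598.1 eq × 50 g/eq = 29,910 g.
(b) Rise: 29,910 g / 749,000 L × 1000 = 39.93 mg/L.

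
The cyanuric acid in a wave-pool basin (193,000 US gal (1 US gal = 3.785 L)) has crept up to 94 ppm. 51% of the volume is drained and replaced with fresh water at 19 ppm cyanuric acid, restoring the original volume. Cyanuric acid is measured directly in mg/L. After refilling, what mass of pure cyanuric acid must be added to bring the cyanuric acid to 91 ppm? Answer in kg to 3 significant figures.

Volume: 193,000 US gal × 3.785 L/gal = 730,505 L.
After draining 51% and refilling: 94 × 0.49 + 19 × 0.51 = 55.75 ppm.
Deficit to target: 91 − 55.75 = 35.25 mg/L.
Mass: 35.25 mg/L × 730,505 L = 25,750 g cyanuric acid.

25.8 kg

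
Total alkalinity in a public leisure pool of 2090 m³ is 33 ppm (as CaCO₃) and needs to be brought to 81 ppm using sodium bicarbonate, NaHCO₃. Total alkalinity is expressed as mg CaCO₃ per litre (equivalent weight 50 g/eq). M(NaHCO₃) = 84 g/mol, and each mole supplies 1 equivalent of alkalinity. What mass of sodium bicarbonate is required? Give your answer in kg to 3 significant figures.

Volume: 2090 m³ = 2,090,000 L.
Alkalinity to add: (81 − 33) = 48 mg/L as CaCO₃ × 2,090,000 L = 100,300 g as CaCO₃.
Equivalents: 100,300 g ÷ 50 g/eq = 2006 eq.
NaHCO₃ supplies 1 eq per mole → 2006 mol.
Mass: 2006 mol × 84 g/mol = 168,500 g.

169 kg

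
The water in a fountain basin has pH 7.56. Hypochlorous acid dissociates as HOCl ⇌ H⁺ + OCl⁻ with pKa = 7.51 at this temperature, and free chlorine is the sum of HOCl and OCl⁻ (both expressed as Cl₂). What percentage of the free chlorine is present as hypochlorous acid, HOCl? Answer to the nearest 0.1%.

47.1%

[OCl⁻]/[HOCl] = 10^(pH − pKa) = 10^(7.56 − 7.51) = 10^0.05 = 1.122.
Fraction as HOCl = 1 / (1 + 1.122) = 0.4712.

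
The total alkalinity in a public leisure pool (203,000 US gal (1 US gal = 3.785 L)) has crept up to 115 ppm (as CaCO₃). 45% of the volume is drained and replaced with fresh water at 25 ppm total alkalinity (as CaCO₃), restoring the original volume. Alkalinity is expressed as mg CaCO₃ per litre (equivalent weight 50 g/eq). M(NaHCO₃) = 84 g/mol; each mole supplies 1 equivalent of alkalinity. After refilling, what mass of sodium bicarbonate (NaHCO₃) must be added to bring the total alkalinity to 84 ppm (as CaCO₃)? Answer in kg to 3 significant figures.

Volume: 203,000 US gal × 3.785 L/gal = 768,355 L.
After draining 45% and refilling: 115 × 0.55 + 25 × 0.45 = 74.5 ppm.
Deficit to target: 84 − 74.5 = 9.5 mg/L.
As CaCO₃: 9.5 mg/L × 768,355 L = 7299 g; ÷ 50 g/eq ÷ 1 = 146 mol NaHCO₃.
Mass: 146 × 84 = 12,260 g.

12.3 kg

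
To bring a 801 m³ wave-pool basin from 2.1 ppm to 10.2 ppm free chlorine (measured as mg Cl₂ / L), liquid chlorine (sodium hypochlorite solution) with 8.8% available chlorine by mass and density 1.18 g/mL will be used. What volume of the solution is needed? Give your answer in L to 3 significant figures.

62.5 L

Volume: 801 m³ = 801,000 L.
Chlorine deficit: 10.2 − 2.1 = 8.1 ppm = 8.1 mg/L as Cl₂.
Cl₂ equivalent needed: 8.1 mg/L × 801,000 L = 6,488,000 mg = 6488 g.
Product at 8.8% available chlorine: 6488 / 0.088 = 73,730 g.
Volume at density 1.18 g/mL: 73,730 g ÷ 1.18 g/mL = 62,480 mL.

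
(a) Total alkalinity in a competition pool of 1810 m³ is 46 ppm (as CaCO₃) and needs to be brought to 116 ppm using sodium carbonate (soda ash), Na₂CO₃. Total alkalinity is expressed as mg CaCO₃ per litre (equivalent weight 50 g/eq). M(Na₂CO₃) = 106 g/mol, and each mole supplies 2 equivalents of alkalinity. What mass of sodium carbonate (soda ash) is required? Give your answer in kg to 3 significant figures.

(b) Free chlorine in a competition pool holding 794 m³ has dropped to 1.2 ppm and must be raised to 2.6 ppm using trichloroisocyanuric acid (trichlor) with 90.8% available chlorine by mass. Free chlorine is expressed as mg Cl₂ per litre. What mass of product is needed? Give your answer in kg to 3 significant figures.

(a) Volume: 1810 m³ = 1,810,000 L.
(a) Alkalinity to add: (116 − 46) = 70 mg/L as CaCO₃ × 1,810,000 L = 126,700 g as CaCO₃.
(a) Equivalents: 126,700 g ÷ 50 g/eq = 2534 eq.
(a) Each mole of Na₂CO₃ supplies 2 eq, so 2534 / 2 = 1267 mol.
(a) Mass: 1267 mol × 106 g/mol = 134,300 g.

(b) Volume: 794 m³ = 794,000 L.
(b) Chlorine deficit: 2.6 − 1.2 = 1.4 ppm = 1.4 mg/L as Cl₂.
(b) Cl₂ equivalent needed: 1.4 mg/L × 794,000 L = 1,112,000 mg = 1112 g.
(b) Product at 90.8% available chlorine: 1112 / 0.908 = 1224 g.

(a) 134 kg; (b) 1.22 kg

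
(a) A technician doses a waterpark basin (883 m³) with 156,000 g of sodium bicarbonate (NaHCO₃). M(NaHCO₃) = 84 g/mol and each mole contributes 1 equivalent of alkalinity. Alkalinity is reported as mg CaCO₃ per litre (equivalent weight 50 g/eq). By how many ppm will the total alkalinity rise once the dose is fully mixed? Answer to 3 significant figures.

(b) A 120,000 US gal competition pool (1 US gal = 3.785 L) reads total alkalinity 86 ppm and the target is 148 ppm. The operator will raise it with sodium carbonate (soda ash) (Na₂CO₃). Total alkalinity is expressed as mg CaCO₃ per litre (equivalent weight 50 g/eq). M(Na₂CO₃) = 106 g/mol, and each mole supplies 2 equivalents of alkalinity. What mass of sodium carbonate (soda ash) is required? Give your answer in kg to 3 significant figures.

(a) 105 ppm; (b) 29.9 kg

(a) Volume: 883 m³ = 883,000 L.
(a) Moles of NaHCO₃: 156,000 g ÷ 84 g/mol = 1857 mol → 1857 eq of alkalinity.
(a) As CaCO₃: 1857 eq × 50 g/eq = 92,860 g.
(a) Rise: 92,860 g / 883,000 L × 1000 = 105.2 mg/L.

(b) Volume: 120,000 US gal × 3.785 L/gal = 454,200 L.
(b) Alkalinity to add: (148 − 86) = 62 mg/L as CaCO₃ × 454,200 L = 28,160 g as CaCO₃.
(b) Equivalents: 28,160 g ÷ 50 g/eq = 563.2 eq.
(b) Each mole of Na₂CO₃ supplies 2 eq, so 563.2 / 2 = 281.6 mol.
(b) Mass: 281.6 mol × 106 g/mol = 29,850 g.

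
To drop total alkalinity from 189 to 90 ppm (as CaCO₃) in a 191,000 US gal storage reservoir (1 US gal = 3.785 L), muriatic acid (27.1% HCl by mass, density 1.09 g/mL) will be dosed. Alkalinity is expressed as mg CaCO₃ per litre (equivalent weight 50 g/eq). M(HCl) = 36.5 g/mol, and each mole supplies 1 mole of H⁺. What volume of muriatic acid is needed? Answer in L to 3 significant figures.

Volume: 191,000 US gal × 3.785 L/gal = 722,935 L.
Alkalinity to neutralize: (189 − 90) = 99 mg/L as CaCO₃ × 722,935 L = 71,570 g as CaCO₃.
Equivalents of H⁺ required: 71,570 ÷ 50 g/eq = 1431 eq = 1431 mol HCl.
Mass of HCl: 1431 × 36.5 = 52,250 g.
Mass of 27.1% solution: 52,250 / 0.271 = 192,800 g.
Volume: 192,800 g ÷ 1.09 g/mL = 176,900 mL.

177 L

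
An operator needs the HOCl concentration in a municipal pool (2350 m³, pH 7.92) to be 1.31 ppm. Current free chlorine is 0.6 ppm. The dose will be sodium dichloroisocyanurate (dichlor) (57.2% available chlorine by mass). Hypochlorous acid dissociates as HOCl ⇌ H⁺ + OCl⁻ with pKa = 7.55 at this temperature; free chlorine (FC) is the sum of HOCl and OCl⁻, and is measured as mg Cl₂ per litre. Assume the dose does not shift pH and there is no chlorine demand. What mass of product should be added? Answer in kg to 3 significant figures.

Volume: 2350 m³ = 2,350,000 L.
[OCl⁻]/[HOCl] = 10^(pH − pKa) = 10^(7.92 − 7.55) = 2.344; fraction as HOCl = 1/(1 + 2.344) = 0.299.
Free chlorine required for 1.31 ppm HOCl: 1.31 / 0.299 = 4.381 ppm.
FC to add: 4.381 − 0.6 = 3.781 mg/L as Cl₂.
Cl₂ equivalent: 3.781 mg/L × 2,350,000 L = 8885 g.
Product at 57.2% available Cl: 8885 / 0.572 = 15,530 g.

15.5 kg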